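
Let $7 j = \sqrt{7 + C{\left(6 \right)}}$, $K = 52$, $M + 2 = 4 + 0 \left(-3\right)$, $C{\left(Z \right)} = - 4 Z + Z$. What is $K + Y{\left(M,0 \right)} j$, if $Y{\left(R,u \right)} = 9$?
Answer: $52 + \frac{9 i \sqrt{11}}{7} \approx 52.0 + 4.2642 i$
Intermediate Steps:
$C{\left(Z \right)} = - 3 Z$
$M = 2$ ($M = -2 + \left(4 + 0 \left(-3\right)\right) = -2 + \left(4 + 0\right) = -2 + 4 = 2$)
$j = \frac{i \sqrt{11}}{7}$ ($j = \frac{\sqrt{7 - 18}}{7} = \frac{\sqrt{-11}}{7} = \frac{i \sqrt{11}}{7} \approx 0.4738 i$)
$K + Y{\left(M,0 \right)} j = 52 + 9 \frac{i \sqrt{11}}{7} = 52 + \frac{9 i \sqrt{11}}{7}$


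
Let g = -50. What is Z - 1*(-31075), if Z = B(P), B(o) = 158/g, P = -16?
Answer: 776796/25 ≈ 31072.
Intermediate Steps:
B(o) = -79/25 (B(o) = 158/(-50) = 158*(-1/50) = -79/25)
Z = -79/25 ≈ -3.1600
Z - 1*(-31075) = -79/25 - 1*(-31075) = -79/25 + 31075 = 776796/25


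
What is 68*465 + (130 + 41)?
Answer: 31791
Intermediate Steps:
68*465 + (130 + 41) = 31620 + 171 = 31791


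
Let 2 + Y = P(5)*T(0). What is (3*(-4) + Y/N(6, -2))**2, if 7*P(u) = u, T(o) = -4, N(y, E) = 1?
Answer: 13924/49 ≈ 284.16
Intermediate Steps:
P(u) = u/7
Y = -34/7 (Y = -2 + ((1/7)*5)*(-4) = -2 + (5/7)*(-4) = -2 - 20/7 = -34/7 ≈ -4.8571)
(3*(-4) + Y/N(6, -2))**2 = (3*(-4) - 34/7/1)**2 = (-12 - 34/7*1)**2 = (-12 - 34/7)**2 = (-118/7)**2 = 13924/49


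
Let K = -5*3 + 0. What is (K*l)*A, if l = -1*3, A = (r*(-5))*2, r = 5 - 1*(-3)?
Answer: -3600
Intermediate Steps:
r = 8 (r = 5 + 3 = 8)
A = -80 (A = (8*(-5))*2 = -40*2 = -80)
l = -3
K = -15 (K = -15 + 0 = -15)
(K*l)*A = -15*(-3)*(-80) = 45*(-80) = -3600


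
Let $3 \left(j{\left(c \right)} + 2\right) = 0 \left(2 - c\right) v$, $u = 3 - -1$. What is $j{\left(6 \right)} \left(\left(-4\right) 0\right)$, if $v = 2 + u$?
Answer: $0$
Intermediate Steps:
$u = 4$ ($u = 3 + 1 = 4$)
$v = 6$ ($v = 2 + 4 = 6$)
$j{\left(c \right)} = -2$ ($j{\left(c \right)} = -2 + \frac{0 \left(2 - c\right) 6}{3} = -2 + \frac{0 \cdot 6}{3} = -2 + \frac{1}{3} \cdot 0 = -2 + 0 = -2$)
$j{\left(6 \right)} \left(\left(-4\right) 0\right) = - 2 \left(\left(-4\right) 0\right) = \left(-2\right) 0 = 0$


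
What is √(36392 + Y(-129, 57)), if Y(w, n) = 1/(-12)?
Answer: √1310109/6 ≈ 190.77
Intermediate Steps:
Y(w, n) = -1/12
√(36392 + Y(-129, 57)) = √(36392 - 1/12) = √(436703/12) = √1310109/6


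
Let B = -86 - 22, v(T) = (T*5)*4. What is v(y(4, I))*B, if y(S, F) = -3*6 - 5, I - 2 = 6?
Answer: 49680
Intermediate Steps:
I = 8 (I = 2 + 6 = 8)
y(S, F) = -23 (y(S, F) = -18 - 5 = -23)
v(T) = 20*T (v(T) = (5*T)*4 = 20*T)
B = -108
v(y(4, I))*B = (20*(-23))*(-108) = -460*(-108) = 49680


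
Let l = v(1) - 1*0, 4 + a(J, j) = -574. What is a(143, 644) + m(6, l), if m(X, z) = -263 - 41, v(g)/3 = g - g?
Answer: -882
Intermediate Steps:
v(g) = 0 (v(g) = 3*(g - g) = 3*0 = 0)
a(J, j) = -578 (a(J, j) = -4 - 574 = -578)
l = 0 (l = 0 - 1*0 = 0 + 0 = 0)
m(X, z) = -304
a(143, 644) + m(6, l) = -578 - 304 = -882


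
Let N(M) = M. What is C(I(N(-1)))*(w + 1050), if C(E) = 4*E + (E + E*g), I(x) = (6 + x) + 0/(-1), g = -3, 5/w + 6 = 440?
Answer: 2278525/217 ≈ 10500.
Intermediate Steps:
w = 5/434 (w = 5/(-6 + 440) = 5/434 ≈ 0.011521)
I(x) = 6 + x (I(x) = (6 + x) + 0*(-1) = (6 + x) + 0 = 6 + x)
C(E) = 2*E (C(E) = 4*E + (E + E*(-3)) = 4*E + (E - 3*E) = 4*E - 2*E = 2*E)
C(I(N(-1)))*(w + 1050) = (2*(6 - 1))*(5/434 + 1050) = (2*5)*(455705/434) = 10*(455705/434) = 2278525/217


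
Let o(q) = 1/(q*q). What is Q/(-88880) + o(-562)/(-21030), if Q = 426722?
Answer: -17714828614487/3689741722260 ≈ -4.8011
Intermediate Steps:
o(q) = q⁻²
Q/(-88880) + o(-562)/(-21030) = 426722/(-88880) + 1/((-562)²*(-21030)) = 426722*(-1/88880) + (1/315844)*(-1/21030) = -213361/44440 - 1/6642199320 = -17714828614487/3689741722260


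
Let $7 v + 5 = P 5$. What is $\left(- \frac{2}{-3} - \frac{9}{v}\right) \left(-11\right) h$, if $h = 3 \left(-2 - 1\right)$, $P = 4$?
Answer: $- \frac{1749}{5} \approx -349.8$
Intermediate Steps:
$h = -9$ ($h = 3 \left(-3\right) = -9$)
$v = \frac{15}{7}$ ($v = - \frac{5}{7} + \frac{4 \cdot 5}{7} = - \frac{5}{7} + \frac{1}{7} \cdot 20 = - \frac{5}{7} + \frac{20}{7} = \frac{15}{7} \approx 2.1429$)
$\left(- \frac{2}{-3} - \frac{9}{v}\right) \left(-11\right) h = \left(- \frac{2}{-3} - \frac{9}{\frac{15}{7}}\right) \left(-11\right) \left(-9\right) = \left(\left(-2\right) \left(- \frac{1}{3}\right) - \frac{21}{5}\right) \left(-11\right) \left(-9\right) = \left(\frac{2}{3} - \frac{21}{5}\right) \left(-11\right) \left(-9\right) = \left(- \frac{53}{15}\right) \left(-11\right) \left(-9\right) = \frac{583}{15} \left(-9\right) = - \frac{1749}{5}$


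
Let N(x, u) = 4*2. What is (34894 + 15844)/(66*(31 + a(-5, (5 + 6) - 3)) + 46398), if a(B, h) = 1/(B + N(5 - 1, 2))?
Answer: 25369/24233 ≈ 1.0469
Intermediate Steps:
N(x, u) = 8
a(B, h) = 1/(8 + B) (a(B, h) = 1/(B + 8) = 1/(8 + B))
(34894 + 15844)/(66*(31 + a(-5, (5 + 6) - 3)) + 46398) = (34894 + 15844)/(66*(31 + 1/(8 - 5)) + 46398) = 50738/(66*(31 + 1/3) + 46398) = 50738/(66*(94/3) + 46398) = 50738/(2068 + 46398) = 50738/48466 = 50738*(1/48466) = 25369/24233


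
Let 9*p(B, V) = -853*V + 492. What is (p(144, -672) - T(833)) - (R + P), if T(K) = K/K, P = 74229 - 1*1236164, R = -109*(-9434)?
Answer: 592120/3 ≈ 1.9737e+5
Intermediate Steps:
p(B, V) = 164/3 - 853*V/9 (p(B, V) = (-853*V + 492)/9 = (492 - 853*V)/9 = 164/3 - 853*V/9)
R = 1028306
P = -1161935 (P = 74229 - 1236164 = -1161935)
T(K) = 1
(p(144, -672) - T(833)) - (R + P) = ((164/3 - 853/9*(-672)) - 1*1) - (1028306 - 1161935) = ((164/3 + 191072/3) - 1) - 1*(-133629) = (191236/3 - 1) + 133629 = 191233/3 + 133629 = 592120/3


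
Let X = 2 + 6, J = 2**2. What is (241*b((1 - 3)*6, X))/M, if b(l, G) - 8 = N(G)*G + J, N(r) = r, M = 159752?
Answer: 241/2102 ≈ 0.11465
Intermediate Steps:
J = 4
X = 8
b(l, G) = 12 + G**2 (b(l, G) = 8 + (G*G + 4) = 8 + (G**2 + 4) = 8 + (4 + G**2) = 12 + G**2)
(241*b((1 - 3)*6, X))/M = (241*(12 + 8**2))/159752 = (241*(12 + 64))*(1/159752) = (241*76)*(1/159752) = 18316*(1/159752) = 241/2102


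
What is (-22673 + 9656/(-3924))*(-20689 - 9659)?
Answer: 75008882244/109 ≈ 6.8815e+8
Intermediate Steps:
(-22673 + 9656/(-3924))*(-20689 - 9659) = (-22673 + 9656*(-1/3924))*(-30348) = (-22673 - 2414/981)*(-30348) = -22244627/981*(-30348) = 75008882244/109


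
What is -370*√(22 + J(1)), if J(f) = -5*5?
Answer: -370*I*√3 ≈ -640.86*I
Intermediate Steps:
J(f) = -25
-370*√(22 + J(1)) = -370*√(22 - 25) = -370*I*√3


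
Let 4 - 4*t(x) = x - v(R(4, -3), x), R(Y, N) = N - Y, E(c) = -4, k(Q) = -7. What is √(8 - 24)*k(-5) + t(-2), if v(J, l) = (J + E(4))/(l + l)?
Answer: 35/16 - 28*I ≈ 2.1875 - 28.0*I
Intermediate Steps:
v(J, l) = (-4 + J)/(2*l) (v(J, l) = (J - 4)/(l + l) = (-4 + J)/((2*l)) = (-4 + J)*(1/(2*l)) = (-4 + J)/(2*l))
t(x) = 1 - 11/(8*x) - x/4 (t(x) = 1 - (x - (-4 + (-3 - 1*4))/(2*x))/4 = 1 - (x - (-4 + (-3 - 4))/(2*x))/4 = 1 - (x - (-4 - 7)/(2*x))/4 = 1 - (x - (-11)/(2*x))/4 = 1 - (x + 11/(2*x))/4 = 1 + (-11/(8*x) - x/4) = 1 - 11/(8*x) - x/4)
√(8 - 24)*k(-5) + t(-2) = √(8 - 24)*(-7) + (1 - 11/8/(-2) - ¼*(-2)) = √(-16)*(-7) + (1 - 11/8*(-½) + ½) = (4*I)*(-7) + (1 + 11/16 + ½) = -28*I + 35/16 = 35/16 - 28*I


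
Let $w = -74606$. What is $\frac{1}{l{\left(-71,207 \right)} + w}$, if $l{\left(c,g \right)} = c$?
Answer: $- \frac{1}{74677} \approx -1.3391 \cdot 10^{-5}$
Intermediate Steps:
$\frac{1}{l{\left(-71,207 \right)} + w} = \frac{1}{-71 - 74606} = \frac{1}{-74677} = - \frac{1}{74677}$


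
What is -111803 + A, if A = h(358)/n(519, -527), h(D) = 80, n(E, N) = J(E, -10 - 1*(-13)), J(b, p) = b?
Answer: -58025677/519 ≈ -1.1180e+5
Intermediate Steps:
n(E, N) = E
A = 80/519 ≈ 0.15414
-111803 + A = -111803 + 80/519 = -58025677/519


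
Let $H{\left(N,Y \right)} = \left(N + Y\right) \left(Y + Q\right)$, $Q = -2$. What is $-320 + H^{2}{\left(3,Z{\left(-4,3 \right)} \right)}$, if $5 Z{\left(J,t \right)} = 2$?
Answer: $- \frac{181504}{625} \approx -290.41$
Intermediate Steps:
$Z{\left(J,t \right)} = \frac{2}{5}$ ($Z{\left(J,t \right)} = \frac{1}{5} \cdot 2 = \frac{2}{5}$)
$H{\left(N,Y \right)} = \left(-2 + Y\right) \left(N + Y\right)$ ($H{\left(N,Y \right)} = \left(N + Y\right) \left(Y - 2\right) = \left(N + Y\right) \left(-2 + Y\right) = \left(-2 + Y\right) \left(N + Y\right)$)
$-320 + H^{2}{\left(3,Z{\left(-4,3 \right)} \right)} = -320 + \left(\left(\frac{2}{5}\right)^{2} - 6 - \frac{4}{5} + 3 \cdot \frac{2}{5}\right)^{2} = -320 + \left(\frac{4}{25} - 6 - \frac{4}{5} + \frac{6}{5}\right)^{2} = -320 + \left(- \frac{136}{25}\right)^{2} = -320 + \frac{18496}{625} = - \frac{181504}{625}$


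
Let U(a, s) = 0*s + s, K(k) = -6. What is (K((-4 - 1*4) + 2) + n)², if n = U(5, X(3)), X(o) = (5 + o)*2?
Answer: 100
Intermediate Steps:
X(o) = 10 + 2*o
U(a, s) = s (U(a, s) = 0 + s = s)
n = 16 (n = 10 + 2*3 = 10 + 6 = 16)
(K((-4 - 1*4) + 2) + n)² = (-6 + 16)² = 10² = 100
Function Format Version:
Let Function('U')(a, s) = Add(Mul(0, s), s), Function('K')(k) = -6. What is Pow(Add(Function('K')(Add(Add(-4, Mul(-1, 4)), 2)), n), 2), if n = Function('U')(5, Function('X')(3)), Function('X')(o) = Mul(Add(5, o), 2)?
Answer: 100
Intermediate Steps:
Function('X')(o) = Add(10, Mul(2, o))
Function('U')(a, s) = s (Function('U')(a, s) = Add(0, s) = s)
n = 16 (n = Add(10, Mul(2, 3)) = Add(10, 6) = 16)
Pow(Add(Function('K')(Add(Add(-4, Mul(-1, 4)), 2)), n), 2) = Pow(Add(-6, 16), 2) = Pow(10, 2) = 100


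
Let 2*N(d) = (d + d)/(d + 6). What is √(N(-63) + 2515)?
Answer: √908314/19 ≈ 50.161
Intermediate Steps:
N(d) = d/(6 + d) (N(d) = ((d + d)/(d + 6))/2 = ((2*d)/(6 + d))/2 = (2*d/(6 + d))/2 = d/(6 + d))
√(N(-63) + 2515) = √(-63/(6 - 63) + 2515) = √(-63/(-57) + 2515) = √(-63*(-1/57) + 2515) = √(21/19 + 2515) = √(47806/19) = √908314/19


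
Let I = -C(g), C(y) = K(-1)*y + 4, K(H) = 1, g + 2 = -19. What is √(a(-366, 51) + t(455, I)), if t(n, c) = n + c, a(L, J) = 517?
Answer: √989 ≈ 31.448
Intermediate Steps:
g = -21 (g = -2 - 19 = -21)
C(y) = 4 + y (C(y) = 1*y + 4 = y + 4 = 4 + y)
I = 17 (I = -(4 - 21) = -1*(-17) = 17)
t(n, c) = c + n
√(a(-366, 51) + t(455, I)) = √(517 + (17 + 455)) = √(517 + 472) = √989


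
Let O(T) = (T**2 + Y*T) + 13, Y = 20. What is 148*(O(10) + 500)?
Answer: 120324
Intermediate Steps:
O(T) = 13 + T**2 + 20*T (O(T) = (T**2 + 20*T) + 13 = 13 + T**2 + 20*T)
148*(O(10) + 500) = 148*((13 + 10**2 + 20*10) + 500) = 148*((13 + 100 + 200) + 500) = 148*(313 + 500) = 148*813 = 120324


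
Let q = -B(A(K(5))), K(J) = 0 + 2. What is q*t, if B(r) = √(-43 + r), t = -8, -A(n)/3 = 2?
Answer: 56*I ≈ 56.0*I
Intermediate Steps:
K(J) = 2
A(n) = -6 (A(n) = -3*2 = -6)
q = -7*I (q = -√(-43 - 6) = -√(-49) = -7*I ≈ -7.0*I)
q*t = -7*I*(-8) = 56*I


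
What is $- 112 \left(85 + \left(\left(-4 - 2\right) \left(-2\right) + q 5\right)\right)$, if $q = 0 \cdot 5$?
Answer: $-10864$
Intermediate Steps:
$q = 0$
$- 112 \left(85 + \left(\left(-4 - 2\right) \left(-2\right) + q 5\right)\right) = - 112 \left(85 + \left(\left(-4 - 2\right) \left(-2\right) + 0 \cdot 5\right)\right) = - 112 \left(85 + \left(\left(-6\right) \left(-2\right) + 0\right)\right) = - 112 \left(85 + \left(12 + 0\right)\right) = - 112 \left(85 + 12\right) = \left(-112\right) 97 = -10864$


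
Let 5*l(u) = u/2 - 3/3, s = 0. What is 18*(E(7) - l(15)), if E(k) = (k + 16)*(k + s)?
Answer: 14373/5 ≈ 2874.6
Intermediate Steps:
l(u) = -⅕ + u/10 (l(u) = (u/2 - 3/3)/5 = (u*(½) - 3*⅓)/5 = (u/2 - 1)/5 = (-1 + u/2)/5 = -⅕ + u/10)
E(k) = k*(16 + k) (E(k) = (k + 16)*(k + 0) = (16 + k)*k = k*(16 + k))
18*(E(7) - l(15)) = 18*(7*(16 + 7) - (-⅕ + (⅒)*15)) = 18*(7*23 - (-⅕ + 3/2)) = 18*(161 - 1*13/10) = 18*(161 - 13/10) = 18*(1597/10) = 14373/5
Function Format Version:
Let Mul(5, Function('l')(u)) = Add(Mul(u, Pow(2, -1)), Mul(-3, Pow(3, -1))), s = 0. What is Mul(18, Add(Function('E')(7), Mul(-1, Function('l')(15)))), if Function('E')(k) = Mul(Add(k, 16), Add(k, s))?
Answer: Rational(14373, 5) ≈ 2874.6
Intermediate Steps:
Function('l')(u) = Add(Rational(-1, 5), Mul(Rational(1, 10), u)) (Function('l')(u) = Mul(Rational(1, 5), Add(Mul(u, Pow(2, -1)), Mul(-3, Pow(3, -1)))) = Mul(Rational(1, 5), Add(Mul(u, Rational(1, 2)), Mul(-3, Rational(1, 3)))) = Mul(Rational(1, 5), Add(Mul(Rational(1, 2), u), -1)) = Mul(Rational(1, 5), Add(-1, Mul(Rational(1, 2), u))) = Add(Rational(-1, 5), Mul(Rational(1, 10), u)))
Function('E')(k) = Mul(k, Add(16, k)) (Function('E')(k) = Mul(Add(k, 16), Add(k, 0)) = Mul(Add(16, k), k) = Mul(k, Add(16, k)))
Mul(18, Add(Function('E')(7), Mul(-1, Function('l')(15)))) = Mul(18, Add(Mul(7, Add(16, 7)), Mul(-1, Add(Rational(-1, 5), Mul(Rational(1, 10), 15))))) = Mul(18, Add(Mul(7, 23), Mul(-1, Add(Rational(-1, 5), Rational(3, 2))))) = Mul(18, Add(161, Mul(-1, Rational(13, 10)))) = Mul(18, Add(161, Rational(-13, 10))) = Mul(18, Rational(1597, 10)) = Rational(14373, 5)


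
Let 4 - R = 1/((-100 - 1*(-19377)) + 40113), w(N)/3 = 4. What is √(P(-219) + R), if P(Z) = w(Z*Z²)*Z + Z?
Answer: I*√10027750339690/59390 ≈ 53.32*I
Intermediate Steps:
w(N) = 12 (w(N) = 3*4 = 12)
R = 237559/59390 (R = 4 - 1/((-100 - 1*(-19377)) + 40113) = 4 - 1/((-100 + 19377) + 40113) = 4 - 1/(19277 + 40113) = 4 - 1/59390 = 237559/59390 ≈ 4.0000)
P(Z) = 13*Z (P(Z) = 12*Z + Z = 13*Z)
√(P(-219) + R) = √(13*(-219) + 237559/59390) = √(-2847 + 237559/59390) = √(-168845771/59390) = I*√10027750339690/59390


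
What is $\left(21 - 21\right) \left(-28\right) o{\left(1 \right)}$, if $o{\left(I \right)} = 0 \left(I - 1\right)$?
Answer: $0$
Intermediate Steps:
$o{\left(I \right)} = 0$ ($o{\left(I \right)} = 0 \left(-1 + I\right) = 0$)
$\left(21 - 21\right) \left(-28\right) o{\left(1 \right)} = \left(21 - 21\right) \left(-28\right) 0 = 0 \left(-28\right) 0 = 0 \cdot 0 = 0$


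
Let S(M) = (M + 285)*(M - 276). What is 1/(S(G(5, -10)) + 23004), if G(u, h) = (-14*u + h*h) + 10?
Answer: -1/53696 ≈ -1.8623e-5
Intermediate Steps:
G(u, h) = 10 + h² - 14*u (G(u, h) = (-14*u + h²) + 10 = (h² - 14*u) + 10 = 10 + h² - 14*u)
S(M) = (-276 + M)*(285 + M) (S(M) = (285 + M)*(-276 + M) = (-276 + M)*(285 + M))
1/(S(G(5, -10)) + 23004) = 1/((-78660 + (10 + (-10)² - 14*5)² + 9*(10 + (-10)² - 14*5)) + 23004) = 1/((-78660 + (10 + 100 - 70)² + 9*(10 + 100 - 70)) + 23004) = 1/((-78660 + 40² + 9*40) + 23004) = 1/((-78660 + 1600 + 360) + 23004) = 1/(-76700 + 23004) = 1/(-53696) = -1/53696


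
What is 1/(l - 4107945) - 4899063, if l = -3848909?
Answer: -38981129027803/7956854 ≈ -4.8991e+6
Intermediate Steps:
1/(l - 4107945) - 4899063 = 1/(-3848909 - 4107945) - 4899063 = 1/(-7956854) - 4899063 = -1/7956854 - 4899063 = -38981129027803/7956854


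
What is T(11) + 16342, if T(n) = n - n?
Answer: 16342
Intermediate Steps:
T(n) = 0
T(11) + 16342 = 0 + 16342 = 16342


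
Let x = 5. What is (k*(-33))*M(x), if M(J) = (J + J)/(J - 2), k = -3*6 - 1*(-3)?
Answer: 1650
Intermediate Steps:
k = -15 (k = -18 + 3 = -15)
M(J) = 2*J/(-2 + J) (M(J) = (2*J)/(-2 + J) = 2*J/(-2 + J))
(k*(-33))*M(x) = (-15*(-33))*(2*5/(-2 + 5)) = 495*(2*5/3) = 495*(2*5*(⅓)) = 495*(10/3) = 1650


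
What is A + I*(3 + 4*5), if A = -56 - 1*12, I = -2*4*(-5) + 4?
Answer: 944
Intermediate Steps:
I = 44 (I = -8*(-5) + 4 = 40 + 4 = 44)
A = -68 (A = -56 - 12 = -68)
A + I*(3 + 4*5) = -68 + 44*(3 + 4*5) = -68 + 44*(3 + 20) = -68 + 44*23 = -68 + 1012 = 944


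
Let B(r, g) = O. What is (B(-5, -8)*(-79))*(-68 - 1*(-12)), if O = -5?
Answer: -22120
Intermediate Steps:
B(r, g) = -5
(B(-5, -8)*(-79))*(-68 - 1*(-12)) = (-5*(-79))*(-68 - 1*(-12)) = 395*(-68 + 12) = 395*(-56) = -22120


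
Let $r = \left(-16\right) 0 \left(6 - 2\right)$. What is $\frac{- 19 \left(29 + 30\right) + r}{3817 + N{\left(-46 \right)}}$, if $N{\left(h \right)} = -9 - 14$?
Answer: $- \frac{1121}{3794} \approx -0.29547$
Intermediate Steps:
$r = 0$ ($r = 0 \left(6 - 2\right) = 0 \cdot 4 = 0$)
$N{\left(h \right)} = -23$
$\frac{- 19 \left(29 + 30\right) + r}{3817 + N{\left(-46 \right)}} = \frac{- 19 \left(29 + 30\right) + 0}{3817 - 23} = \frac{\left(-19\right) 59 + 0}{3794} = \left(-1121 + 0\right) \frac{1}{3794} = \left(-1121\right) \frac{1}{3794} = - \frac{1121}{3794}$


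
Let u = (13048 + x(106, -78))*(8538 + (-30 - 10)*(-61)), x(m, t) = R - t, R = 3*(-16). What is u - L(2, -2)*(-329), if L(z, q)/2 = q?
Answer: 143568968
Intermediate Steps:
L(z, q) = 2*q
R = -48
x(m, t) = -48 - t
u = 143570284 (u = (13048 + (-48 - 1*(-78)))*(8538 + (-30 - 10)*(-61)) = (13048 + (-48 + 78))*(8538 - 40*(-61)) = (13048 + 30)*(8538 + 2440) = 13078*10978 = 143570284)
u - L(2, -2)*(-329) = 143570284 - 2*(-2)*(-329) = 143570284 - (-4)*(-329) = 143570284 - 1*1316 = 143570284 - 1316 = 143568968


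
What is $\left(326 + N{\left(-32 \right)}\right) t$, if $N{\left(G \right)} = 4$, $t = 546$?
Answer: $180180$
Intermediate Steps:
$\left(326 + N{\left(-32 \right)}\right) t = \left(326 + 4\right) 546 = 330 \cdot 546 = 180180$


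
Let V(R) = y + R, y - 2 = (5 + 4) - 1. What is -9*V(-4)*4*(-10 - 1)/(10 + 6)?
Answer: 297/2 ≈ 148.50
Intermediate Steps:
y = 10 (y = 2 + ((5 + 4) - 1) = 2 + (9 - 1) = 2 + 8 = 10)
V(R) = 10 + R
-9*V(-4)*4*(-10 - 1)/(10 + 6) = -9*(10 - 4)*4*(-10 - 1)/(10 + 6) = -9*6*4*(-11/16) = -216*(-11*1/16) = -216*(-11)/16 = -9*(-33/2) = 297/2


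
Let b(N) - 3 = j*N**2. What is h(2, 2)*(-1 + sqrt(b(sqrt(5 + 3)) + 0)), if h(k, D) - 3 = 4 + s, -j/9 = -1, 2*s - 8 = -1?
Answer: -21/2 + 105*sqrt(3)/2 ≈ 80.433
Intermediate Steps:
s = 7/2 (s = 4 + (1/2)*(-1) = 4 - 1/2 = 7/2 ≈ 3.5000)
j = 9 (j = -9*(-1) = 9)
h(k, D) = 21/2 (h(k, D) = 3 + (4 + 7/2) = 3 + 15/2 = 21/2)
b(N) = 3 + 9*N**2
h(2, 2)*(-1 + sqrt(b(sqrt(5 + 3)) + 0)) = 21*(-1 + sqrt((3 + 9*(sqrt(5 + 3))**2) + 0))/2 = 21*(-1 + sqrt((3 + 9*(sqrt(8))**2) + 0))/2 = 21*(-1 + sqrt((3 + 9*(2*sqrt(2))**2) + 0))/2 = 21*(-1 + sqrt((3 + 9*8) + 0))/2 = 21*(-1 + sqrt((3 + 72) + 0))/2 = 21*(-1 + sqrt(75 + 0))/2 = 21*(-1 + sqrt(75))/2 = 21*(-1 + 5*sqrt(3))/2 = -21/2 + 105*sqrt(3)/2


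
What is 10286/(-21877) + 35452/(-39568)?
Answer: -295644963/216407284 ≈ -1.3661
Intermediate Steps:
10286/(-21877) + 35452/(-39568) = 10286*(-1/21877) + 35452*(-1/39568) = -10286/21877 - 8863/9892 = -295644963/216407284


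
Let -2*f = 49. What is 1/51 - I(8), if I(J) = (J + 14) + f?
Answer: 257/102 ≈ 2.5196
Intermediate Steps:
f = -49/2 (f = -½*49 = -49/2 ≈ -24.500)
I(J) = -21/2 + J (I(J) = (J + 14) - 49/2 = (14 + J) - 49/2 = -21/2 + J)
1/51 - I(8) = 1/51 - (-21/2 + 8) = 1/51 - 1*(-5/2) = 1/51 + 5/2 = 257/102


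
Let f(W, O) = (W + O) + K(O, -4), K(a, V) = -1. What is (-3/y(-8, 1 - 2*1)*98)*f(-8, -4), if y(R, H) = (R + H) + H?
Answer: -1911/5 ≈ -382.20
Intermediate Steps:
y(R, H) = R + 2*H (y(R, H) = (H + R) + H = R + 2*H)
f(W, O) = -1 + O + W (f(W, O) = (W + O) - 1 = (O + W) - 1 = -1 + O + W)
(-3/y(-8, 1 - 2*1)*98)*f(-8, -4) = (-3/(-8 + 2*(1 - 2*1))*98)*(-1 - 4 - 8) = (-3/(-8 + 2*(1 - 2))*98)*(-13) = (-3/(-8 + 2*(-1))*98)*(-13) = (-3/(-8 - 2)*98)*(-13) = (-3/(-10)*98)*(-13) = (-3*(-⅒)*98)*(-13) = ((3/10)*98)*(-13) = (147/5)*(-13) = -1911/5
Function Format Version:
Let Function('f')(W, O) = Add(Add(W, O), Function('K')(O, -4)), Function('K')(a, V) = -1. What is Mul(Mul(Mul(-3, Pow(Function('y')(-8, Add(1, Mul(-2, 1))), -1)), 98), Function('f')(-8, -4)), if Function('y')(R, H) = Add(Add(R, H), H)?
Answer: Rational(-1911, 5) ≈ -382.20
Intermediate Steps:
Function('y')(R, H) = Add(R, Mul(2, H)) (Function('y')(R, H) = Add(Add(H, R), H) = Add(R, Mul(2, H)))
Function('f')(W, O) = Add(-1, O, W) (Function('f')(W, O) = Add(Add(W, O), -1) = Add(Add(O, W), -1) = Add(-1, O, W))
Mul(Mul(Mul(-3, Pow(Function('y')(-8, Add(1, Mul(-2, 1))), -1)), 98), Function('f')(-8, -4)) = Mul(Mul(Mul(-3, Pow(Add(-8, Mul(2, Add(1, Mul(-2, 1)))), -1)), 98), Add(-1, -4, -8)) = Mul(Mul(Mul(-3, Pow(Add(-8, Mul(2, Add(1, -2))), -1)), 98), -13) = Mul(Mul(Mul(-3, Pow(Add(-8, Mul(2, -1)), -1)), 98), -13) = Mul(Mul(Mul(-3, Pow(Add(-8, -2), -1)), 98), -13) = Mul(Mul(Mul(-3, Pow(-10, -1)), 98), -13) = Mul(Mul(Mul(-3, Rational(-1, 10)), 98), -13) = Mul(Mul(Rational(3, 10), 98), -13) = Mul(Rational(147, 5), -13) = Rational(-1911, 5)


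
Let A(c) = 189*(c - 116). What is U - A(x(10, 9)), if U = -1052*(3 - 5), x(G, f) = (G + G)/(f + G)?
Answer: 452752/19 ≈ 23829.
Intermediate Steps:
x(G, f) = 2*G/(G + f) (x(G, f) = (2*G)/(G + f) = 2*G/(G + f))
A(c) = -21924 + 189*c (A(c) = 189*(-116 + c) = -21924 + 189*c)
U = 2104 (U = -1052*(-2) = 2104)
U - A(x(10, 9)) = 2104 - (-21924 + 189*(2*10/(10 + 9))) = 2104 - (-21924 + 189*(2*10/19)) = 2104 - (-21924 + 189*(2*10*(1/19))) = 2104 - (-21924 + 189*(20/19)) = 2104 - (-21924 + 3780/19) = 2104 - 1*(-412776/19) = 2104 + 412776/19 = 452752/19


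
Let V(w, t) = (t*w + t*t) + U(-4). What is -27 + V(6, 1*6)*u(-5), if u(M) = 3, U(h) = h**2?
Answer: 237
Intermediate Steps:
V(w, t) = 16 + t**2 + t*w (V(w, t) = (t*w + t*t) + (-4)**2 = (t*w + t**2) + 16 = (t**2 + t*w) + 16 = 16 + t**2 + t*w)
-27 + V(6, 1*6)*u(-5) = -27 + (16 + (1*6)**2 + (1*6)*6)*3 = -27 + (16 + 6**2 + 6*6)*3 = -27 + (16 + 36 + 36)*3 = -27 + 88*3 = -27 + 264 = 237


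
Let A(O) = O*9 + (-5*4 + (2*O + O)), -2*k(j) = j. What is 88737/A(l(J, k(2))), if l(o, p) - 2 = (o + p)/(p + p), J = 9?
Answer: -8067/4 ≈ -2016.8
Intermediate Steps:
k(j) = -j/2
l(o, p) = 2 + (o + p)/(2*p) (l(o, p) = 2 + (o + p)/(p + p) = 2 + (o + p)/((2*p)) = 2 + (o + p)*(1/(2*p)) = 2 + (o + p)/(2*p))
A(O) = -20 + 12*O (A(O) = 9*O + (-20 + 3*O) = -20 + 12*O)
88737/A(l(J, k(2))) = 88737/(-20 + 12*((9 + 5*(-½*2))/(2*((-½*2))))) = 88737/(-20 + 12*((½)*(9 + 5*(-1))/(-1))) = 88737/(-20 + 12*((½)*(-1)*(9 - 5))) = 88737/(-20 + 12*((½)*(-1)*4)) = 88737/(-20 + 12*(-2)) = 88737/(-20 - 24) = 88737/(-44) = 88737*(-1/44) = -8067/4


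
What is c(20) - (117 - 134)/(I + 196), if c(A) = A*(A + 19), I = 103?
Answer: 233237/299 ≈ 780.06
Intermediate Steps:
c(A) = A*(19 + A)
c(20) - (117 - 134)/(I + 196) = 20*(19 + 20) - (117 - 134)/(103 + 196) = 20*39 - (-17)/299 = 780 - (-17)/299 = 780 - 1*(-17/299) = 780 + 17/299 = 233237/299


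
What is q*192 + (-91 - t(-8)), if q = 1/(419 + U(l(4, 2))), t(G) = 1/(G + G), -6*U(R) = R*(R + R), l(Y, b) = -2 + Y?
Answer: -1813899/20048 ≈ -90.478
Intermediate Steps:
U(R) = -R²/3 (U(R) = -R*(R + R)/6 = -R*2*R/6 = -R²/3)
t(G) = 1/(2*G)
q = 3/1253 (q = 1/(419 - (-2 + 4)²/3) = 1/(419 - ⅓*2²) = 1/(419 - ⅓*4) = 1/(419 - 4/3) = 1/(1253/3) = 3/1253 ≈ 0.0023943)
q*192 + (-91 - t(-8)) = (3/1253)*192 + (-91 - 1/(2*(-8))) = 576/1253 + (-91 - (-1)/(2*8)) = 576/1253 + (-91 - 1*(-1/16)) = 576/1253 + (-91 + 1/16) = 576/1253 - 1455/16 = -1813899/20048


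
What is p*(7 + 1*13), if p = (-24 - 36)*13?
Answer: -15600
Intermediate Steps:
p = -780 (p = -60*13 = -780)
p*(7 + 1*13) = -780*(7 + 1*13) = -780*(7 + 13) = -780*20 = -15600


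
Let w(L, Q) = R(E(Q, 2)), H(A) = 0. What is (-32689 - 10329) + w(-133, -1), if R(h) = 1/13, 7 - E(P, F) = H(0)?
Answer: -559233/13 ≈ -43018.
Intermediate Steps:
E(P, F) = 7 (E(P, F) = 7 - 1*0 = 7 + 0 = 7)
R(h) = 1/13
w(L, Q) = 1/13
(-32689 - 10329) + w(-133, -1) = (-32689 - 10329) + 1/13 = -43018 + 1/13 = -559233/13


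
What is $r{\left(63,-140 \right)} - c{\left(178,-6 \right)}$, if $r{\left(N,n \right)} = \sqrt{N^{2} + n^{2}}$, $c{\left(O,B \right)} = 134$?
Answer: $-134 + 7 \sqrt{481} \approx 19.522$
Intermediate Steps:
$r{\left(63,-140 \right)} - c{\left(178,-6 \right)} = \sqrt{63^{2} + \left(-140\right)^{2}} - 134 = \sqrt{3969 + 19600} - 134 = \sqrt{23569} - 134 = 7 \sqrt{481} - 134 = -134 + 7 \sqrt{481}$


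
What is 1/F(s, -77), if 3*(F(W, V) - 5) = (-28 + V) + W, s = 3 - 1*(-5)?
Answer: -3/82 ≈ -0.036585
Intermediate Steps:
s = 8 (s = 3 + 5 = 8)
F(W, V) = -13/3 + V/3 + W/3 (F(W, V) = 5 + ((-28 + V) + W)/3 = 5 + (-28 + V + W)/3 = 5 + (-28/3 + V/3 + W/3) = -13/3 + V/3 + W/3)
1/F(s, -77) = 1/(-13/3 + (⅓)*(-77) + (⅓)*8) = 1/(-13/3 - 77/3 + 8/3) = 1/(-82/3) = -3/82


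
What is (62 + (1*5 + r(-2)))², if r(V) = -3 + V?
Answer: 3844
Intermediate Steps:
(62 + (1*5 + r(-2)))² = (62 + (1*5 + (-3 - 2)))² = (62 + (5 - 5))² = (62 + 0)² = 62² = 3844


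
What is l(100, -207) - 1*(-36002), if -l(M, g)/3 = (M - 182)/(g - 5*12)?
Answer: 3204096/89 ≈ 36001.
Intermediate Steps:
l(M, g) = -3*(-182 + M)/(-60 + g) (l(M, g) = -3*(M - 182)/(g - 5*12) = -3*(-182 + M)/(g - 60) = -3*(-182 + M)/(-60 + g))
l(100, -207) - 1*(-36002) = 3*(182 - 1*100)/(-60 - 207) - 1*(-36002) = 3*(182 - 100)/(-267) + 36002 = 3*(-1/267)*82 + 36002 = -82/89 + 36002 = 3204096/89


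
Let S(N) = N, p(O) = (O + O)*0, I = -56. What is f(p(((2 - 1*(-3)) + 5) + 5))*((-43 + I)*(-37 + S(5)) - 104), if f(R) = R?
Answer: 0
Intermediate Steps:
p(O) = 0 (p(O) = (2*O)*0 = 0)
f(p(((2 - 1*(-3)) + 5) + 5))*((-43 + I)*(-37 + S(5)) - 104) = 0*((-43 - 56)*(-37 + 5) - 104) = 0*(-99*(-32) - 104) = 0*(3168 - 104) = 0*3064 = 0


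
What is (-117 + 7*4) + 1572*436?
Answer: 685303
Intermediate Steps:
(-117 + 7*4) + 1572*436 = (-117 + 28) + 685392 = -89 + 685392 = 685303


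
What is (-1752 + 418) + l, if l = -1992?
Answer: -3326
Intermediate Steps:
(-1752 + 418) + l = (-1752 + 418) - 1992 = -1334 - 1992 = -3326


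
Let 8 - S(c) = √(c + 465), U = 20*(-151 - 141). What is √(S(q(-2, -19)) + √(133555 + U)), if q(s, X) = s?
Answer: √(8 + √127715 - √463) ≈ 18.543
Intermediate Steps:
U = -5840 (U = 20*(-292) = -5840)
S(c) = 8 - √(465 + c) (S(c) = 8 - √(c + 465) = 8 - √(465 + c))
√(S(q(-2, -19)) + √(133555 + U)) = √((8 - √(465 - 2)) + √(133555 - 5840)) = √((8 - √463) + √127715) = √(8 + √127715 - √463)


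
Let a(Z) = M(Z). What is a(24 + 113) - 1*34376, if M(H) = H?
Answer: -34239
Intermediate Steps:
a(Z) = Z
a(24 + 113) - 1*34376 = (24 + 113) - 1*34376 = 137 - 34376 = -34239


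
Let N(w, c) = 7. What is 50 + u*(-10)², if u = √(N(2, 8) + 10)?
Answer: 50 + 100*√17 ≈ 462.31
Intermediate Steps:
u = √17 (u = √(7 + 10) = √17 ≈ 4.1231)
50 + u*(-10)² = 50 + √17*(-10)² = 50 + √17*100 = 50 + 100*√17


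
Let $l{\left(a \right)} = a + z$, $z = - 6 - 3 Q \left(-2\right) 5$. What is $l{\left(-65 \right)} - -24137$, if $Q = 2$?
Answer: $23712$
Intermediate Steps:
$z = -360$ ($z = - 6 \left(-3\right) 2 \left(-2\right) 5 = - 6 \left(\left(-6\right) \left(-2\right)\right) 5 = \left(-6\right) 12 \cdot 5 = \left(-72\right) 5 = -360$)
$l{\left(a \right)} = -360 + a$ ($l{\left(a \right)} = a - 360 = -360 + a$)
$l{\left(-65 \right)} - -24137 = \left(-360 - 65\right) - -24137 = -425 + 24137 = 23712$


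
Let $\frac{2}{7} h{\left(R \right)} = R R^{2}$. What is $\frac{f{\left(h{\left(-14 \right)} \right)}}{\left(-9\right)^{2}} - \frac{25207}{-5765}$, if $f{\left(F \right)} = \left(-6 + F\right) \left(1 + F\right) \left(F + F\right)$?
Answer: $- \frac{1135453270817537}{51885} \approx -2.1884 \cdot 10^{10}$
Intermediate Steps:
$h{\left(R \right)} = \frac{7 R^{3}}{2}$ ($h{\left(R \right)} = \frac{7 R R^{2}}{2} = \frac{7 R^{3}}{2}$)
$f{\left(F \right)} = 2 F \left(1 + F\right) \left(-6 + F\right)$ ($f{\left(F \right)} = \left(-6 + F\right) \left(1 + F\right) 2 F = \left(-6 + F\right) 2 F \left(1 + F\right) = 2 F \left(1 + F\right) \left(-6 + F\right)$)
$\frac{f{\left(h{\left(-14 \right)} \right)}}{\left(-9\right)^{2}} - \frac{25207}{-5765} = \frac{2 \frac{7 \left(-14\right)^{3}}{2} \left(-6 + \left(\frac{7 \left(-14\right)^{3}}{2}\right)^{2} - 5 \frac{7 \left(-14\right)^{3}}{2}\right)}{\left(-9\right)^{2}} - \frac{25207}{-5765} = \frac{2 \cdot \frac{7}{2} \left(-2744\right) \left(-6 + \left(\frac{7}{2} \left(-2744\right)\right)^{2} - 5 \cdot \frac{7}{2} \left(-2744\right)\right)}{81} - - \frac{25207}{5765} = 2 \left(-9604\right) \left(-6 + \left(-9604\right)^{2} - -48020\right) \frac{1}{81} + \frac{25207}{5765} = 2 \left(-9604\right) \left(-6 + 92236816 + 48020\right) \frac{1}{81} + \frac{25207}{5765} = 2 \left(-9604\right) 92284830 \cdot \frac{1}{81} + \frac{25207}{5765} = \left(-1772607014640\right) \frac{1}{81} + \frac{25207}{5765} = - \frac{196956334960}{9} + \frac{25207}{5765} = - \frac{1135453270817537}{51885}$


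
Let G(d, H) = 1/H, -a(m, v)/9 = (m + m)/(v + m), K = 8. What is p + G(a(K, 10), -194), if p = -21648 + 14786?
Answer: -1331229/194 ≈ -6862.0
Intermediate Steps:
p = -6862
a(m, v) = -18*m/(m + v) (a(m, v) = -9*(m + m)/(v + m) = -9*2*m/(m + v) = -18*m/(m + v))
p + G(a(K, 10), -194) = -6862 + 1/(-194) = -6862 - 1/194 = -1331229/194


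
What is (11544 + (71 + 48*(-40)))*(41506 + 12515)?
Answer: 523733595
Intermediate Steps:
(11544 + (71 + 48*(-40)))*(41506 + 12515) = (11544 + (71 - 1920))*54021 = (11544 - 1849)*54021 = 9695*54021 = 523733595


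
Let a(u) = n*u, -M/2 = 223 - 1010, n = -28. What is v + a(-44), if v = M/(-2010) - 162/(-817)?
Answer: 1011096551/821085 ≈ 1231.4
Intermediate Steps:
M = 1574 (M = -2*(223 - 1010) = -2*(-787) = 1574)
a(u) = -28*u
v = -480169/821085 (v = 1574/(-2010) - 162/(-817) = 1574*(-1/2010) - 162*(-1/817) = -787/1005 + 162/817 = -480169/821085 ≈ -0.58480)
v + a(-44) = -480169/821085 - 28*(-44) = -480169/821085 + 1232 = 1011096551/821085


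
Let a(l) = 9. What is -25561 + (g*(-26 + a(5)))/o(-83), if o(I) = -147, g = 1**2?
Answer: -3757450/147 ≈ -25561.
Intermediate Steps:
g = 1
-25561 + (g*(-26 + a(5)))/o(-83) = -25561 + (1*(-26 + 9))/(-147) = -25561 + (1*(-17))*(-1/147) = -25561 - 17*(-1/147) = -25561 + 17/147 = -3757450/147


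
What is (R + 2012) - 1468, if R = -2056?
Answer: -1512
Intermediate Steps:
(R + 2012) - 1468 = (-2056 + 2012) - 1468 = -44 - 1468 = -1512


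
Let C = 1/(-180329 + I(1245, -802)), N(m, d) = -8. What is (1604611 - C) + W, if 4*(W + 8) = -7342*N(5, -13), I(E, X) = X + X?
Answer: 294601741772/181933 ≈ 1.6193e+6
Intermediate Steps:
I(E, X) = 2*X
C = -1/181933 (C = 1/(-180329 + 2*(-802)) = 1/(-180329 - 1604) = 1/(-181933) = -1/181933 ≈ -5.4965e-6)
W = 14676 (W = -8 + (-7342*(-8))/4 = -8 + (1/4)*58736 = -8 + 14684 = 14676)
(1604611 - C) + W = (1604611 - 1*(-1/181933)) + 14676 = (1604611 + 1/181933) + 14676 = 291931693064/181933 + 14676 = 294601741772/181933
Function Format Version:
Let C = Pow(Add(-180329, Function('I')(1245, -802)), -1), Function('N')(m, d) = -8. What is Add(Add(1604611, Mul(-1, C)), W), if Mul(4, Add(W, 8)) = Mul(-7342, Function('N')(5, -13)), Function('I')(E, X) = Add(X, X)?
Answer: Rational(294601741772, 181933) ≈ 1.6193e+6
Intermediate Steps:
Function('I')(E, X) = Mul(2, X)
C = Rational(-1, 181933) (C = Pow(Add(-180329, Mul(2, -802)), -1) = Pow(Add(-180329, -1604), -1) = Pow(-181933, -1) = Rational(-1, 181933) ≈ -5.4965e-6)
W = 14676 (W = Add(-8, Mul(Rational(1, 4), Mul(-7342, -8))) = Add(-8, Mul(Rational(1, 4), 58736)) = Add(-8, 14684) = 14676)
Add(Add(1604611, Mul(-1, C)), W) = Add(Add(1604611, Mul(-1, Rational(-1, 181933))), 14676) = Add(Add(1604611, Rational(1, 181933)), 14676) = Add(Rational(291931693064, 181933), 14676) = Rational(294601741772, 181933)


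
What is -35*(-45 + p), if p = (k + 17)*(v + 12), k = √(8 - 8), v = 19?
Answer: -16870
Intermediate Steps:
k = 0 (k = √0 = 0)
p = 527 (p = (0 + 17)*(19 + 12) = 17*31 = 527)
-35*(-45 + p) = -35*(-45 + 527) = -35*482 = -16870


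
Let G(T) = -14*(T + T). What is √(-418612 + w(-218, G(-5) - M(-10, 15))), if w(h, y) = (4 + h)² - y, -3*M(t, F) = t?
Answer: I*√3356574/3 ≈ 610.7*I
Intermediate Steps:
M(t, F) = -t/3
G(T) = -28*T
√(-418612 + w(-218, G(-5) - M(-10, 15))) = √(-418612 + ((4 - 218)² - (-28*(-5) - (-1)*(-10)/3))) = √(-418612 + ((-214)² - (140 - 1*10/3))) = √(-418612 + (45796 - (140 - 10/3))) = √(-418612 + (45796 - 1*410/3)) = √(-418612 + (45796 - 410/3)) = √(-418612 + 136978/3) = √(-1118858/3) = I*√3356574/3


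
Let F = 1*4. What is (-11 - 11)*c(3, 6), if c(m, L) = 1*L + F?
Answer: -220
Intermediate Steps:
F = 4
c(m, L) = 4 + L (c(m, L) = 1*L + 4 = L + 4 = 4 + L)
(-11 - 11)*c(3, 6) = (-11 - 11)*(4 + 6) = -22*10 = -220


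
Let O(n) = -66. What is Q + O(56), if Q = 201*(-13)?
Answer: -2679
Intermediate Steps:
Q = -2613
Q + O(56) = -2613 - 66 = -2679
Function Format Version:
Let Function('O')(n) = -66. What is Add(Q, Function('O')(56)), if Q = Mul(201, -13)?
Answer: -2679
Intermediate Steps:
Q = -2613
Add(Q, Function('O')(56)) = Add(-2613, -66) = -2679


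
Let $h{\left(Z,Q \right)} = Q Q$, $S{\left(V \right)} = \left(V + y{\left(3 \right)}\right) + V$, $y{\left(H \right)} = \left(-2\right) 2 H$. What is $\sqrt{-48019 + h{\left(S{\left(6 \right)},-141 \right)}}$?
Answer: $i \sqrt{28138} \approx 167.74 i$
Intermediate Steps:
$y{\left(H \right)} = - 4 H$
$S{\left(V \right)} = -12 + 2 V$ ($S{\left(V \right)} = \left(V - 12\right) + V = \left(-12 + V\right) + V = -12 + 2 V$)
$h{\left(Z,Q \right)} = Q^{2}$
$\sqrt{-48019 + h{\left(S{\left(6 \right)},-141 \right)}} = \sqrt{-48019 + \left(-141\right)^{2}} = \sqrt{-48019 + 19881} = \sqrt{-28138} = i \sqrt{28138}$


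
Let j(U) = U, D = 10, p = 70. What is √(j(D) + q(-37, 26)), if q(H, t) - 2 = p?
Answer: √82 ≈ 9.0554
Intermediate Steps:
q(H, t) = 72 (q(H, t) = 2 + 70 = 72)
√(j(D) + q(-37, 26)) = √(10 + 72) = √82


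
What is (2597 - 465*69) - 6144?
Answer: -35632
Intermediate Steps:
(2597 - 465*69) - 6144 = (2597 - 32085) - 6144 = -29488 - 6144 = -35632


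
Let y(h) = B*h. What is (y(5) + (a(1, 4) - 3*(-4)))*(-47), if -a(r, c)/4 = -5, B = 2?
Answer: -1974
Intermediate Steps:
a(r, c) = 20 (a(r, c) = -4*(-5) = 20)
y(h) = 2*h
(y(5) + (a(1, 4) - 3*(-4)))*(-47) = (2*5 + (20 - 3*(-4)))*(-47) = (10 + (20 + 12))*(-47) = (10 + 32)*(-47) = 42*(-47) = -1974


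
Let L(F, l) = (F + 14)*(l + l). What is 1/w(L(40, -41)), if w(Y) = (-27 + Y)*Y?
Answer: 1/19726740 ≈ 5.0693e-8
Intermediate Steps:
L(F, l) = 2*l*(14 + F) (L(F, l) = (14 + F)*(2*l) = 2*l*(14 + F))
w(Y) = Y*(-27 + Y)
1/w(L(40, -41)) = 1/((2*(-41)*(14 + 40))*(-27 + 2*(-41)*(14 + 40))) = 1/((2*(-41)*54)*(-27 + 2*(-41)*54)) = 1/(-4428*(-27 - 4428)) = 1/(-4428*(-4455)) = 1/19726740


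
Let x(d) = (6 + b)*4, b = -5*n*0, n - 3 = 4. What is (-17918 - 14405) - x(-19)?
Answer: -32347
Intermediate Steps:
n = 7 (n = 3 + 4 = 7)
b = 0 (b = -5*7*0 = -35*0 = 0)
x(d) = 24 (x(d) = (6 + 0)*4 = 6*4 = 24)
(-17918 - 14405) - x(-19) = (-17918 - 14405) - 1*24 = -32323 - 24 = -32347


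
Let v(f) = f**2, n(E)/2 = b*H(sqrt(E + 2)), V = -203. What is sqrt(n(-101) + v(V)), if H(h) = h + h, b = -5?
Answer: sqrt(41209 - 60*I*sqrt(11)) ≈ 203.0 - 0.4901*I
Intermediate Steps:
H(h) = 2*h
n(E) = -20*sqrt(2 + E) (n(E) = 2*(-10*sqrt(E + 2)) = 2*(-10*sqrt(2 + E)) = -20*sqrt(2 + E))
sqrt(n(-101) + v(V)) = sqrt(-20*sqrt(2 - 101) + (-203)**2) = sqrt(-60*I*sqrt(11) + 41209) = sqrt(41209 - 60*I*sqrt(11))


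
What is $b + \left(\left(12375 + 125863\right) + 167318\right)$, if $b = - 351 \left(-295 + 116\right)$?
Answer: $368385$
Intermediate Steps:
$b = 62829$ ($b = \left(-351\right) \left(-179\right) = 62829$)
$b + \left(\left(12375 + 125863\right) + 167318\right) = 62829 + \left(\left(12375 + 125863\right) + 167318\right) = 62829 + \left(138238 + 167318\right) = 62829 + 305556 = 368385$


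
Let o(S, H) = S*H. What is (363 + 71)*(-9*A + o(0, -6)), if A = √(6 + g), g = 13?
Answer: -3906*√19 ≈ -17026.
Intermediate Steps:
A = √19 (A = √(6 + 13) = √19 ≈ 4.3589)
o(S, H) = H*S
(363 + 71)*(-9*A + o(0, -6)) = (363 + 71)*(-9*√19 - 6*0) = 434*(-9*√19 + 0) = 434*(-9*√19) = -3906*√19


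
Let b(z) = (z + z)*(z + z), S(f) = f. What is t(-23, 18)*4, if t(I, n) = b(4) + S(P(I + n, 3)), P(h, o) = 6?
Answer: 280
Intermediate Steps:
b(z) = 4*z**2 (b(z) = (2*z)*(2*z) = 4*z**2)
t(I, n) = 70 (t(I, n) = 4*4**2 + 6 = 4*16 + 6 = 64 + 6 = 70)
t(-23, 18)*4 = 70*4 = 280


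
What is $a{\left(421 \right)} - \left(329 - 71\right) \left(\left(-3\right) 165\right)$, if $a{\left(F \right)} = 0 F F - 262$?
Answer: $127448$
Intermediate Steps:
$a{\left(F \right)} = -262$ ($a{\left(F \right)} = 0 F - 262 = 0 - 262 = -262$)
$a{\left(421 \right)} - \left(329 - 71\right) \left(\left(-3\right) 165\right) = -262 - \left(329 - 71\right) \left(\left(-3\right) 165\right) = -262 - 258 \left(-495\right) = -262 - -127710 = -262 + 127710 = 127448$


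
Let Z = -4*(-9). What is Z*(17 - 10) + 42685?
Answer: 42937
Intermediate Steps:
Z = 36
Z*(17 - 10) + 42685 = 36*(17 - 10) + 42685 = 36*7 + 42685 = 252 + 42685 = 42937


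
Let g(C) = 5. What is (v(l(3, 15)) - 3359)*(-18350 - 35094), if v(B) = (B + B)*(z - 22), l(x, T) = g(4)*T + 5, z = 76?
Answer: -282237764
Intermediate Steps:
l(x, T) = 5 + 5*T (l(x, T) = 5*T + 5 = 5 + 5*T)
v(B) = 108*B (v(B) = (B + B)*(76 - 22) = (2*B)*54 = 108*B)
(v(l(3, 15)) - 3359)*(-18350 - 35094) = (108*(5 + 5*15) - 3359)*(-18350 - 35094) = (108*(5 + 75) - 3359)*(-53444) = (108*80 - 3359)*(-53444) = (8640 - 3359)*(-53444) = 5281*(-53444) = -282237764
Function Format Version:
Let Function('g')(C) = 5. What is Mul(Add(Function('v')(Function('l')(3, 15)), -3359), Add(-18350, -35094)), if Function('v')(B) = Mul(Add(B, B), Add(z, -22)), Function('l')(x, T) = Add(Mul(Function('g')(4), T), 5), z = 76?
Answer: -282237764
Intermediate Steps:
Function('l')(x, T) = Add(5, Mul(5, T)) (Function('l')(x, T) = Add(Mul(5, T), 5) = Add(5, Mul(5, T)))
Function('v')(B) = Mul(108, B) (Function('v')(B) = Mul(Add(B, B), Add(76, -22)) = Mul(Mul(2, B), 54) = Mul(108, B))
Mul(Add(Function('v')(Function('l')(3, 15)), -3359), Add(-18350, -35094)) = Mul(Add(Mul(108, Add(5, Mul(5, 15))), -3359), Add(-18350, -35094)) = Mul(Add(Mul(108, Add(5, 75)), -3359), -53444) = Mul(Add(Mul(108, 80), -3359), -53444) = Mul(Add(8640, -3359), -53444) = Mul(5281, -53444) = -282237764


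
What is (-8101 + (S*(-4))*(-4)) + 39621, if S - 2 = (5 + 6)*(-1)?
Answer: 31376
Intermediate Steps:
S = -9 (S = 2 + (5 + 6)*(-1) = 2 + 11*(-1) = 2 - 11 = -9)
(-8101 + (S*(-4))*(-4)) + 39621 = (-8101 - 9*(-4)*(-4)) + 39621 = (-8101 + 36*(-4)) + 39621 = (-8101 - 144) + 39621 = -8245 + 39621 = 31376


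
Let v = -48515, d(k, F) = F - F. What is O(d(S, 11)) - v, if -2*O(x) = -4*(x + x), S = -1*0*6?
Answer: 48515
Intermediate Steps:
S = 0 (S = 0*6 = 0)
d(k, F) = 0
O(x) = 4*x (O(x) = -(-2)*(x + x) = -(-2)*2*x = -(-4)*x = 4*x)
O(d(S, 11)) - v = 4*0 - 1*(-48515) = 0 + 48515 = 48515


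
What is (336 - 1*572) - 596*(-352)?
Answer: 209556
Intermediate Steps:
(336 - 1*572) - 596*(-352) = (336 - 572) + 209792 = -236 + 209792 = 209556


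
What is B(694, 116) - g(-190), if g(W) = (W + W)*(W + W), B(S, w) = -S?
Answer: -145094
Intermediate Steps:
g(W) = 4*W² (g(W) = (2*W)*(2*W) = 4*W²)
B(694, 116) - g(-190) = -1*694 - 4*(-190)² = -694 - 4*36100 = -694 - 1*144400 = -694 - 144400 = -145094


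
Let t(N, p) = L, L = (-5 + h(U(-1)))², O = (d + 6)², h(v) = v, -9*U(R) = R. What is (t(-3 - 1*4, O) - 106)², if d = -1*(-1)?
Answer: 44222500/6561 ≈ 6740.2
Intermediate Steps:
U(R) = -R/9
d = 1
O = 49 (O = (1 + 6)² = 7² = 49)
L = 1936/81 (L = (-5 - ⅑*(-1))² = (-5 + ⅑)² = (-44/9)² = 1936/81 ≈ 23.901)
t(N, p) = 1936/81
(t(-3 - 1*4, O) - 106)² = (1936/81 - 106)² = (-6650/81)² = 44222500/6561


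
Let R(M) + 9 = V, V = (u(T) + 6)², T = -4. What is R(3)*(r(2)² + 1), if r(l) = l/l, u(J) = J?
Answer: -10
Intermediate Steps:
V = 4 (V = (-4 + 6)² = 2² = 4)
r(l) = 1
R(M) = -5 (R(M) = -9 + 4 = -5)
R(3)*(r(2)² + 1) = -5*(1² + 1) = -5*(1 + 1) = -5*2 = -10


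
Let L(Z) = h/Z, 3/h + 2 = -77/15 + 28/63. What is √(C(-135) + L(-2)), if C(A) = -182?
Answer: I*√65876258/602 ≈ 13.482*I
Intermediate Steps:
h = -135/301 (h = 3/(-2 + (-77/15 + 28/63)) = 3/(-2 + (-77*1/15 + 28*(1/63))) = 3/(-2 + (-77/15 + 4/9)) = 3/(-2 - 211/45) = 3/(-301/45) = 3*(-45/301) = -135/301 ≈ -0.44850)
L(Z) = -135/(301*Z)
√(C(-135) + L(-2)) = √(-182 - 135/301/(-2)) = √(-182 - 135/301*(-½)) = √(-182 + 135/602) = √(-109429/602) = I*√65876258/602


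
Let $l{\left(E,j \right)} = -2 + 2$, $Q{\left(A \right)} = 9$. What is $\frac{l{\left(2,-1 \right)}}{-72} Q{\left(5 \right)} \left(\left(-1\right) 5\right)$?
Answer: $0$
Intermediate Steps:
$l{\left(E,j \right)} = 0$
$\frac{l{\left(2,-1 \right)}}{-72} Q{\left(5 \right)} \left(\left(-1\right) 5\right) = \frac{0}{-72} \cdot 9 \left(\left(-1\right) 5\right) = 0 \left(- \frac{1}{72}\right) 9 \left(-5\right) = 0 \cdot 9 \left(-5\right) = 0 \left(-5\right) = 0$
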